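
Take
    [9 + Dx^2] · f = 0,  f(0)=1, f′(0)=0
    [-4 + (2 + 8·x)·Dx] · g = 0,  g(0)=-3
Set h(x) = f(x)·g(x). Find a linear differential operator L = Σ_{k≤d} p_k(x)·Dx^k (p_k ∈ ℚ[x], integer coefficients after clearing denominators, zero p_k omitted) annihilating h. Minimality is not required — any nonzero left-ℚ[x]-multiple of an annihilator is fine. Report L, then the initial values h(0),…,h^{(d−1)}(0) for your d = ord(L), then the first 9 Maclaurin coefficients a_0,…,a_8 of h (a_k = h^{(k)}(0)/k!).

f: a_k = 1, 0, -9/2, 0, 27/8, 0, -81/80, 0, 729/4480, …
g: a_k = -3, -6, 6, -12, 30, -84, 252, -792, 2574, …
f·g: L₀ = L_f ⊗_s L_g, ord ≤ 2·1.
L = (21 + 72·x + 144·x^2) + (-4 - 16·x)·Dx + (1 + 8·x + 16·x^2)·Dx^2  (order 2).
h: a_k = -3, -6, 39/2, 15, -57/8, -201/4, 11223/80, -17937/40, 6875397/4480, …
ICs: h(0) = -3, h′(0) = -6.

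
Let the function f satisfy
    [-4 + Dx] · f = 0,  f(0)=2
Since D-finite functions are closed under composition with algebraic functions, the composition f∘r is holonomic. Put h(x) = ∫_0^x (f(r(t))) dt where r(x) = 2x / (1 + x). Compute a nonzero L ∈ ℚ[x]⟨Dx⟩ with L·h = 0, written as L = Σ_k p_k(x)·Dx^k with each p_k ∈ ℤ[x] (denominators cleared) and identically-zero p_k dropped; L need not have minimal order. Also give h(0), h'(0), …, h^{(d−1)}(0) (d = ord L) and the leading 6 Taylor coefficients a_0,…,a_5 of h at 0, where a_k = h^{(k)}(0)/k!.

f: a_k = 2, 8, 16, 64/3, 64/3, 256/15, …
Substitute x→r, Dx→(1/r')Dx; clear ⇒ L₀.
h=∫₀ˣh₀: take L = L₀·Dx.
L = -8·Dx + (1 + 2·x + x^2)·Dx^2  (order 2).
h: a_k = 0, 2, 8, 16, 44/3, 16/15, …
ICs: h(0) = 0, h′(0) = 2.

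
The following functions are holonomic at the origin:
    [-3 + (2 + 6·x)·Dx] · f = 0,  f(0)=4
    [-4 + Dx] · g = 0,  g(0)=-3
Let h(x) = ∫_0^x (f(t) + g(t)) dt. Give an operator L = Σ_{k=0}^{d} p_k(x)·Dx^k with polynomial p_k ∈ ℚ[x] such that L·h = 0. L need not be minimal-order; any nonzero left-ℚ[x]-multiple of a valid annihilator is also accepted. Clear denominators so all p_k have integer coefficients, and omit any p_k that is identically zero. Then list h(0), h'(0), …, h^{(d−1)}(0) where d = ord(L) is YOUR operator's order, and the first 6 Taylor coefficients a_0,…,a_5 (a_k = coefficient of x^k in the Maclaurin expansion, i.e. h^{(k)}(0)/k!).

f: a_k = 4, 6, -9/2, 27/4, -405/32, 1701/64, …
g: a_k = -3, -12, -24, -32, -32, -128/5, …
f+g: L₀ = lclm(L_f,L_g), ord ≤ 1+1.
h=∫₀ˣh₀: take L = L₀·Dx.
L = (132 + 288·x)·Dx + (-73 - 384·x - 576·x^2)·Dx^2 + (10 + 78·x + 144·x^2)·Dx^3  (order 3).
h: a_k = 0, 1, -3, -19/2, -101/16, -1429/160, …
ICs: h(0) = 0, h′(0) = 1, h′′(0) = -6.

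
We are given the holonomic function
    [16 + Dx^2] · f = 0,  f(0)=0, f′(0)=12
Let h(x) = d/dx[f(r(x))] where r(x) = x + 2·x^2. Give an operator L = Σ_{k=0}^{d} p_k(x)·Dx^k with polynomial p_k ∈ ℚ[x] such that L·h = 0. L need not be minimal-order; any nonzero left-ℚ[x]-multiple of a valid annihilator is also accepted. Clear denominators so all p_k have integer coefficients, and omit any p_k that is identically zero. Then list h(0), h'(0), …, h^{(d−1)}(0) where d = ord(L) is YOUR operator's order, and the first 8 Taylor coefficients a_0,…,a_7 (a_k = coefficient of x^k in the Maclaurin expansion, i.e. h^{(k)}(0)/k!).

f: a_k = 0, 12, 0, -32, 0, 128/5, 0, -1024/105, …
Substitute x→r, Dx→(1/r')Dx; clear ⇒ L₀.
Differentiate: ansatz ord ≤ ord L₀ ⇒ L.
L = (64 + 256·x + 1536·x^2 + 4096·x^3 + 4096·x^4) + (-12 - 48·x)·Dx + (1 + 8·x + 16·x^2)·Dx^2  (order 2).
h: a_k = 12, 48, -96, -768, -1792, 0, 106496/15, 229376/15, …
ICs: h(0) = 12, h′(0) = 48.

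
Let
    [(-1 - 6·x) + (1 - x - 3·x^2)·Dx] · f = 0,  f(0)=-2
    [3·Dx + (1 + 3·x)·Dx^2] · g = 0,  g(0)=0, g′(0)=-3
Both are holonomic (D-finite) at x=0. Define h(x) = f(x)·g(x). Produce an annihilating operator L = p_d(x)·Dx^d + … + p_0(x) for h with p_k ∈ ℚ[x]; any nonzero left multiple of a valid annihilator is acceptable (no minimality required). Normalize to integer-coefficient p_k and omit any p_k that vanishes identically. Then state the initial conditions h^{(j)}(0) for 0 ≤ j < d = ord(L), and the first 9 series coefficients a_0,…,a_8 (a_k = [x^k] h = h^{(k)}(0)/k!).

f: a_k = -2, -2, -8, -14, -38, -80, -194, -434, -1016, …
g: a_k = 0, -3, 9/2, -9, 81/4, -243/5, 243/2, -2187/7, 6561/8, …
f·g: L₀ = L_f ⊗_s L_g, ord ≤ 1·2.
L = (9 + 36·x) + (-1 + 21·x + 45·x^2)·Dx + (-1 - 2·x + 6·x^2 + 9·x^3)·Dx^2  (order 2).
h: a_k = 0, 6, -3, 33, -33/2, 1797/10, -564/5, 73581/70, -129849/140, …
ICs: h(0) = 0, h′(0) = 6.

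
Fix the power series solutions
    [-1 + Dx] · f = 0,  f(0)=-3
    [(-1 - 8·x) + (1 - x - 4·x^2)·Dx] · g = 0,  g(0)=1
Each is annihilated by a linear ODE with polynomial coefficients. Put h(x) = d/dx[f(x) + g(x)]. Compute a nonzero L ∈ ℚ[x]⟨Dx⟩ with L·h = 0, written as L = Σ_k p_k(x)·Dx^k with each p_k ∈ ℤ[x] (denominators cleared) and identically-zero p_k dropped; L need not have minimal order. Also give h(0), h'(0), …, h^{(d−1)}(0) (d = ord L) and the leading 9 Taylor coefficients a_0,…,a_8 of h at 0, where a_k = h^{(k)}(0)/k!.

L = (44 + 466·x + 544·x^2 + 1728·x^3 + 384·x^4) + (-53 - 474·x - 599·x^2 - 1584·x^3 + 80·x^4 + 128·x^5)·Dx + (9 + 8·x + 55·x^2 - 144·x^3 - 464·x^4 - 128·x^5)·Dx^2  (order 2).
h: a_k = -2, 7, 51/2, 231/2, 2599/8, 43439/40, 740879/240, 15657599/1680, 354291839/13440, …
ICs: h(0) = -2, h′(0) = 7.

f: a_k = -3, -3, -3/2, -1/2, -1/8, -1/40, -1/240, -1/1680, -1/13440, …
g: a_k = 1, 1, 5, 9, 29, 65, 181, 441, 1165, …
Weyl lclm of L_f,L_g ⇒ L₀ (ord ≤ 2).
h₀' ⇒ L via d/dx closure of L₀.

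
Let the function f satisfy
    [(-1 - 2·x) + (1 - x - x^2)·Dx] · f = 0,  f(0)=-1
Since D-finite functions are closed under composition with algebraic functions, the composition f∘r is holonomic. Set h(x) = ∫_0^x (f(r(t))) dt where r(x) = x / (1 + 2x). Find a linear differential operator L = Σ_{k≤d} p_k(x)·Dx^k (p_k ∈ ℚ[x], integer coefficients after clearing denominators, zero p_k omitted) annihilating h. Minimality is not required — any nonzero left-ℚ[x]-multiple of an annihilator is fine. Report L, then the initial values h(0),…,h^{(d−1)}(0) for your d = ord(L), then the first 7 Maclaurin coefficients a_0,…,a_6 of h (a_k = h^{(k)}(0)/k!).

L = (-1 - 4·x)·Dx + (1 + 5·x + 7·x^2 + 2·x^3)·Dx^2  (order 2).
h: a_k = 0, -1, -1/2, 0, 1/4, -3/5, 4/3, …
ICs: h(0) = 0, h′(0) = -1.

f: a_k = -1, -1, -2, -3, -5, -8, -13, …
L₀ from L_f via x↦r, Dx↦r'^{-1}Dx.
h=∫₀ˣh₀: take L = L₀·Dx.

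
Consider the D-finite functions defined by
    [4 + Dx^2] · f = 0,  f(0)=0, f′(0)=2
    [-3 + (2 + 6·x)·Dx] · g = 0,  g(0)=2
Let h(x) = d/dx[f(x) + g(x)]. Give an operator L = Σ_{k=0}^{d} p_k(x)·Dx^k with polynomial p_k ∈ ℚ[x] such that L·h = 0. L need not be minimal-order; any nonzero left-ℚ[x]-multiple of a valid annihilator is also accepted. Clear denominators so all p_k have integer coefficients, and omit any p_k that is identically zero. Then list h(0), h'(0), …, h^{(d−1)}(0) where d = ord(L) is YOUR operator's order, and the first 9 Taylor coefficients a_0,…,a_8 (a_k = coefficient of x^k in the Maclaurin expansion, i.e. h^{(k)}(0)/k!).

L = (-1812 - 1152·x - 1728·x^2) + (-344 - 1800·x - 3456·x^2 - 3456·x^3)·Dx + (-453 - 288·x - 432·x^2)·Dx^2 + (-86 - 450·x - 864·x^2 - 864·x^3)·Dx^3  (order 3).
h: a_k = 5, -9/2, 49/8, -405/16, 26027/384, -45927/256, 22725673/46080, -2814669/2048, 39898064147/10321920, …
ICs: h(0) = 5, h′(0) = -9/2, h′′(0) = 49/4.

f: a_k = 0, 2, 0, -4/3, 0, 4/15, 0, -8/315, 0, …
g: a_k = 2, 3, -9/4, 27/8, -405/64, 1701/128, -15309/512, 72171/1024, -2814669/16384, …
f+g: L₀ = lclm(L_f,L_g), ord ≤ 2+1.
h₀' ⇒ L via d/dx closure of L₀.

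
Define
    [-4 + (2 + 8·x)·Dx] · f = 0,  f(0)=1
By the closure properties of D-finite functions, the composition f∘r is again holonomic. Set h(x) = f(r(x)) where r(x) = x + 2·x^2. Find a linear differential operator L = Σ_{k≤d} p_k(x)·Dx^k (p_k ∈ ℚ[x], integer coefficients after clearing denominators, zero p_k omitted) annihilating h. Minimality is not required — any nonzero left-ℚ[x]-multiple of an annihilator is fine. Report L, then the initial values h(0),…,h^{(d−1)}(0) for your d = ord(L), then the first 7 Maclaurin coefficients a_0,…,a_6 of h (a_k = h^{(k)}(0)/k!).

L = (-2 - 8·x) + (1 + 4·x + 8·x^2)·Dx  (order 1).
h: a_k = 1, 2, 2, -4, 6, -4, -12, …
ICs: h(0) = 1.

f: a_k = 1, 2, -2, 4, -10, 28, -84, …
h₀=f(r): pull back L_f along r ⇒ L₀.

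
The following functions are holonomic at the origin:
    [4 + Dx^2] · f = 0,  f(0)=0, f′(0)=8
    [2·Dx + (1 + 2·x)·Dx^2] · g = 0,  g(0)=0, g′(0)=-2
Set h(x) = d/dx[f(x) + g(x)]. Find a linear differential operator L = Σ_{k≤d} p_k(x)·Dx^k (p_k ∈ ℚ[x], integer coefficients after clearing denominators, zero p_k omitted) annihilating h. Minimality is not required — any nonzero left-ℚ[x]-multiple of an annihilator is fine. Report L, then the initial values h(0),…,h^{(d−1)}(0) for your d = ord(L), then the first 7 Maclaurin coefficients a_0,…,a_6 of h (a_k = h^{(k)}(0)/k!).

f: a_k = 0, 8, 0, -16/3, 0, 16/15, 0, …
g: a_k = 0, -2, 2, -8/3, 4, -32/5, 32/3, …
Sum ⇒ L₀ = lclm(L_f,L_g) in ℚ(x)⟨Dx⟩.
h₀' ⇒ L via d/dx closure of L₀.
L = (56 + 32·x + 32·x^2) + (12 + 40·x + 48·x^2 + 32·x^3)·Dx + (14 + 8·x + 8·x^2)·Dx^2 + (3 + 10·x + 12·x^2 + 8·x^3)·Dx^3  (order 3).
h: a_k = 6, 4, -24, 16, -80/3, 64, -5792/45, …
ICs: h(0) = 6, h′(0) = 4, h′′(0) = -48.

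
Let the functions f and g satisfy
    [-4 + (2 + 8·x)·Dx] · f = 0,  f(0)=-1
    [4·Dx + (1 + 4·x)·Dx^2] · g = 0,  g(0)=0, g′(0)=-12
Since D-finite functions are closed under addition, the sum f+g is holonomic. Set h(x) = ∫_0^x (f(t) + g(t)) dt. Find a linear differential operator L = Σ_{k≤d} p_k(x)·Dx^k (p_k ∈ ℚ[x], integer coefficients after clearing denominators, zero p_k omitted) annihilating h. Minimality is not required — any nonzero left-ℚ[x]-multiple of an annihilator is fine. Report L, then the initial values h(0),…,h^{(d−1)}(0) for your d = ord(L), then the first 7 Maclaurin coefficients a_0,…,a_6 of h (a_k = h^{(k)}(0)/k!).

f: a_k = -1, -2, 2, -4, 10, -28, 84, …
g: a_k = 0, -12, 24, -64, 192, -3072/5, 2048, …
f+g: L₀ = lclm(L_f,L_g), ord ≤ 1+2.
h=∫h₀ ⇒ L = L₀·Dx.
L = 8·Dx^2 + (10 + 40·x)·Dx^3 + (1 + 8·x + 16·x^2)·Dx^4  (order 4).
h: a_k = 0, -1, -7, 26/3, -17, 202/5, -1606/15, …
ICs: h(0) = 0, h′(0) = -1, h′′(0) = -14, h′′′(0) = 52.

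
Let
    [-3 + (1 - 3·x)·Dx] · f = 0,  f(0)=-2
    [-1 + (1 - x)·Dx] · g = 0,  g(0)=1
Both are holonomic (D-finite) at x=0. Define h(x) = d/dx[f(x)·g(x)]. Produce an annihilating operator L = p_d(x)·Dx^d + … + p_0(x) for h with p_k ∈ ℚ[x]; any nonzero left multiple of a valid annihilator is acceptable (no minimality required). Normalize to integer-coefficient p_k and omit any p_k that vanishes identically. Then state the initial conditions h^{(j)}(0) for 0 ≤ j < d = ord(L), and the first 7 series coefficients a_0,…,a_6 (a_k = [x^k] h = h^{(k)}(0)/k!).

L = (13 - 36·x + 27·x^2) + (-2 + 11·x - 18·x^2 + 9·x^3)·Dx  (order 1).
h: a_k = -8, -52, -240, -968, -3640, -13116, -45920, …
ICs: h(0) = -8.

f: a_k = -2, -6, -18, -54, -162, -486, -1458, …
g: a_k = 1, 1, 1, 1, 1, 1, 1, …
h₀=f·g: eliminate ⇒ L₀, order ≤ 1·1.
Derive L from L₀ (diff closure).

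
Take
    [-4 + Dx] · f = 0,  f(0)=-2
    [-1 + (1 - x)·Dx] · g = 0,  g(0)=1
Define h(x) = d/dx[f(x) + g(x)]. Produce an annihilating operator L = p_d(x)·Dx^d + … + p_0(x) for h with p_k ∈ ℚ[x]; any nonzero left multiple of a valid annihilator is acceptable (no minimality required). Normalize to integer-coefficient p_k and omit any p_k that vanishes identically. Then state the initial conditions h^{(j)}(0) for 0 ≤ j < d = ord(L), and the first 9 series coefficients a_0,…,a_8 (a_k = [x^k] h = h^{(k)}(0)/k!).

L = (-4 + 16·x) + (5 - 16·x + 8·x^2)·Dx + (-1 + 3·x - 2·x^2)·Dx^2  (order 2).
h: a_k = -7, -30, -61, -244/3, -241/3, -934/15, -1733/45, -5672/315, -1261/315, …
ICs: h(0) = -7, h′(0) = -30.

f: a_k = -2, -8, -16, -64/3, -64/3, -256/15, -512/45, -2048/315, -1024/315, …
g: a_k = 1, 1, 1, 1, 1, 1, 1, 1, 1, …
Weyl lclm of L_f,L_g ⇒ L₀ (ord ≤ 2).
Differentiate: ansatz ord ≤ ord L₀ ⇒ L.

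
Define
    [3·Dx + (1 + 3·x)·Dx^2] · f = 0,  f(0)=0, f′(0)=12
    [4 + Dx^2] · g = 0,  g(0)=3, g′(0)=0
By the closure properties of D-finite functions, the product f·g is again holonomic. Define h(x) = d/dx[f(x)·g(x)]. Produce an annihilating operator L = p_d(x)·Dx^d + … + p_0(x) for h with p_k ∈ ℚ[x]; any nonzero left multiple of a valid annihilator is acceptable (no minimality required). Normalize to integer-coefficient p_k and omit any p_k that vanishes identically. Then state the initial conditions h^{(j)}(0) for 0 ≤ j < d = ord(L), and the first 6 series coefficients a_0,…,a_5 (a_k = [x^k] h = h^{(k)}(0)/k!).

L = (-21880 - 49536·x - 195264·x^2 - 252288·x^3 + 225504·x^4 + 746496·x^5 + 373248·x^6) + (-9384 - 44856·x - 47520·x^2 + 90720·x^3 + 311040·x^4 + 186624·x^5)·Dx + (-6026 - 16344·x - 53892·x^2 - 32832·x^3 + 182736·x^4 + 373248·x^5 + 186624·x^6)·Dx^2 + (-2346 - 11214·x - 11880·x^2 + 22680·x^3 + 77760·x^4 + 46656·x^5)·Dx^3 + (-139 - 990·x - 1269·x^2 + 7560·x^3 + 31590·x^4 + 46656·x^5 + 23328·x^6)·Dx^4  (order 4).
h: a_k = 36, -108, 108, -540, 1956, -6048, …
ICs: h(0) = 36, h′(0) = -108, h′′(0) = 216, h′′′(0) = -3240.

f: a_k = 0, 12, -18, 36, -81, 972/5, …
g: a_k = 3, 0, -6, 0, 2, 0, …
f·g: L₀ = L_f ⊗_s L_g, ord ≤ 2·2.
h₀' ⇒ L via d/dx closure of L₀.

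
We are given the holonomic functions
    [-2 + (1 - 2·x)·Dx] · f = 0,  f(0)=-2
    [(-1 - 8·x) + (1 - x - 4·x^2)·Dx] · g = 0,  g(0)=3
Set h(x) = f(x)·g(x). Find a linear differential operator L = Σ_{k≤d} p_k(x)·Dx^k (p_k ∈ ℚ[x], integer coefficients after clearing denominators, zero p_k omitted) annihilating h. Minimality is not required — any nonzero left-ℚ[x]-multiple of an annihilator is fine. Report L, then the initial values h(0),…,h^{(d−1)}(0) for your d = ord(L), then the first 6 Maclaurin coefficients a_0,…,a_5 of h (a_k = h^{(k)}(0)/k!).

L = (-3 - 4·x + 24·x^2) + (1 - 3·x - 2·x^2 + 8·x^3)·Dx  (order 1).
h: a_k = -6, -18, -66, -186, -546, -1482, …
ICs: h(0) = -6.

f: a_k = -2, -4, -8, -16, -32, -64, …
g: a_k = 3, 3, 15, 27, 87, 195, …
L₀ := L_f ⊗_s L_g (sym. prod.), ord ≤ 1.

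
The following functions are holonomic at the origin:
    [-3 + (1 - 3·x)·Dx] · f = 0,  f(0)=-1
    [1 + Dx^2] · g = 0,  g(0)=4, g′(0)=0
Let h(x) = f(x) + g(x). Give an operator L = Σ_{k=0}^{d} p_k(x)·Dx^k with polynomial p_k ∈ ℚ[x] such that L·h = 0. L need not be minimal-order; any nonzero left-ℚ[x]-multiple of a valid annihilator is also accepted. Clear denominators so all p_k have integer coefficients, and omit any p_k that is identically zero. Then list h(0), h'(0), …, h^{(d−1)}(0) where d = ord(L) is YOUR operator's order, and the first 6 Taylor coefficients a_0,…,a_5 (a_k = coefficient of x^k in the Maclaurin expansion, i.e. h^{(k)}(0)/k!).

L = (165 - 18·x + 27·x^2) + (-19 + 63·x - 27·x^2 + 27·x^3)·Dx + (165 - 18·x + 27·x^2)·Dx^2 + (-19 + 63·x - 27·x^2 + 27·x^3)·Dx^3  (order 3).
h: a_k = 3, -3, -11, -27, -485/6, -243, …
ICs: h(0) = 3, h′(0) = -3, h′′(0) = -22.

f: a_k = -1, -3, -9, -27, -81, -243, …
g: a_k = 4, 0, -2, 0, 1/6, 0, …
f+g: L₀ = lclm(L_f,L_g), ord ≤ 1+2.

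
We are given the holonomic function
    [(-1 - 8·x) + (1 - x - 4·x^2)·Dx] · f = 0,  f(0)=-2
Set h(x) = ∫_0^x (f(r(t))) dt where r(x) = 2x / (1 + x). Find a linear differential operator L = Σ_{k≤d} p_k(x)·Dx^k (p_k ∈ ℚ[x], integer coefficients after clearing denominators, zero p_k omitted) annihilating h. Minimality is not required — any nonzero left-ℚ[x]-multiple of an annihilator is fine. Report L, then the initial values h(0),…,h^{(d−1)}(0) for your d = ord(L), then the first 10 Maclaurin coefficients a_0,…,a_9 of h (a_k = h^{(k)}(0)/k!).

f: a_k = -2, -2, -10, -18, -58, -130, -362, -882, -2330, -5858, …
h₀=f(r): pull back L_f along r ⇒ L₀.
h=∫₀ˣh₀: take L = L₀·Dx.
L = (2 + 34·x)·Dx + (-1 - x + 17·x^2 + 17·x^3)·Dx^2  (order 2).
h: a_k = 0, -2, -2, -12, -17, -612/5, -578/3, -10404/7, -4913/2, -19652, …
ICs: h(0) = 0, h′(0) = -2.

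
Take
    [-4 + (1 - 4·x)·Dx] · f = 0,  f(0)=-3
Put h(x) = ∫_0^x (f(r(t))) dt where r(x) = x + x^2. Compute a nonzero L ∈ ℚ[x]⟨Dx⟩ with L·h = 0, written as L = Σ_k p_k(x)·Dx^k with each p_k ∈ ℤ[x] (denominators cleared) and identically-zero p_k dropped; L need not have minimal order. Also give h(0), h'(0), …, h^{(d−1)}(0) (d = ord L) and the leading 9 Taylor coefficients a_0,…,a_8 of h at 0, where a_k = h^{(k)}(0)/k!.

L = (4 + 8·x)·Dx + (-1 + 4·x + 4·x^2)·Dx^2  (order 2).
h: a_k = 0, -3, -6, -20, -72, -1392/5, -1120, -32448/7, -19584, …
ICs: h(0) = 0, h′(0) = -3.

f: a_k = -3, -12, -48, -192, -768, -3072, -12288, -49152, -196608, …
Substitute x→r, Dx→(1/r')Dx; clear ⇒ L₀.
h=∫₀ˣh₀: take L = L₀·Dx.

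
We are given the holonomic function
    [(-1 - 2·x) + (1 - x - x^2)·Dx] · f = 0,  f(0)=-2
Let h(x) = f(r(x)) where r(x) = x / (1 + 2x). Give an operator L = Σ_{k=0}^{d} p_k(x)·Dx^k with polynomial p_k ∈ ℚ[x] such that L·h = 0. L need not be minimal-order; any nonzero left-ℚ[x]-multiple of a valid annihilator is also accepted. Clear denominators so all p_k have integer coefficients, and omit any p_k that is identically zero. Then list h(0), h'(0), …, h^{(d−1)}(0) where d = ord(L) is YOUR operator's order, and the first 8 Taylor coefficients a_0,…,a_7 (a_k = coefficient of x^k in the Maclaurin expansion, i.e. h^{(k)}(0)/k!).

L = (-1 - 4·x) + (1 + 5·x + 7·x^2 + 2·x^3)·Dx  (order 1).
h: a_k = -2, -2, 0, 2, -6, 16, -42, 110, …
ICs: h(0) = -2.

f: a_k = -2, -2, -4, -6, -10, -16, -26, -42, …
Substitute x→r, Dx→(1/r')Dx; clear ⇒ L₀.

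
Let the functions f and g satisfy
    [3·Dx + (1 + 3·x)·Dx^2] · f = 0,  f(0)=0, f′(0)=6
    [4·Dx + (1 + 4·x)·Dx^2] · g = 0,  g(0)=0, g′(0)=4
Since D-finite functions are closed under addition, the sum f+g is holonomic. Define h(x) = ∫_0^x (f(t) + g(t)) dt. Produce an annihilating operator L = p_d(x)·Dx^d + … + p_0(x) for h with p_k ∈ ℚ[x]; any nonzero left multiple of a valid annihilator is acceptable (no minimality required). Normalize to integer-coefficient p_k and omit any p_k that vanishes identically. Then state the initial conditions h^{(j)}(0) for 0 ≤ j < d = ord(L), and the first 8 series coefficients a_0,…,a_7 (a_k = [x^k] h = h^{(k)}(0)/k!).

L = 24·Dx^2 + (14 + 48·x)·Dx^3 + (1 + 7·x + 12·x^2)·Dx^4  (order 4).
h: a_k = 0, 0, 5, -17/3, 59/6, -209/10, 151/3, -2777/21, …
ICs: h(0) = 0, h′(0) = 0, h′′(0) = 10, h′′′(0) = -34.

f: a_k = 0, 6, -9, 18, -81/2, 486/5, -243, 4374/7, …
g: a_k = 0, 4, -8, 64/3, -64, 1024/5, -2048/3, 16384/7, …
Sum ⇒ L₀ = lclm(L_f,L_g) in ℚ(x)⟨Dx⟩.
Integrate: L := L₀·Dx.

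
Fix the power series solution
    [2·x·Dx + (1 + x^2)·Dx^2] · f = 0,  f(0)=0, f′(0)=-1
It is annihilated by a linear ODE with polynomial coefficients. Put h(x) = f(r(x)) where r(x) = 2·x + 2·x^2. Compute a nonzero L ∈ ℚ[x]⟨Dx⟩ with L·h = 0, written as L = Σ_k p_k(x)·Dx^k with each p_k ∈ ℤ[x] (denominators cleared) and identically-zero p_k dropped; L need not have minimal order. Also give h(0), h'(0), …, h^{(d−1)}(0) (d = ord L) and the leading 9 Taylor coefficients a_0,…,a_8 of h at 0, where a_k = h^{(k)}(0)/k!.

L = (-2 + 8·x + 32·x^2 + 48·x^3 + 24·x^4)·Dx + (1 + 2·x + 4·x^2 + 16·x^3 + 20·x^4 + 8·x^5)·Dx^2  (order 2).
h: a_k = 0, -2, -2, 8/3, 8, 8/5, -88/3, -320/7, 64, …
ICs: h(0) = 0, h′(0) = -2.

f: a_k = 0, -1, 0, 1/3, 0, -1/5, 0, 1/7, 0, …
f∘r: x↦r, Dx↦Dx/r' in L_f ⇒ L₀.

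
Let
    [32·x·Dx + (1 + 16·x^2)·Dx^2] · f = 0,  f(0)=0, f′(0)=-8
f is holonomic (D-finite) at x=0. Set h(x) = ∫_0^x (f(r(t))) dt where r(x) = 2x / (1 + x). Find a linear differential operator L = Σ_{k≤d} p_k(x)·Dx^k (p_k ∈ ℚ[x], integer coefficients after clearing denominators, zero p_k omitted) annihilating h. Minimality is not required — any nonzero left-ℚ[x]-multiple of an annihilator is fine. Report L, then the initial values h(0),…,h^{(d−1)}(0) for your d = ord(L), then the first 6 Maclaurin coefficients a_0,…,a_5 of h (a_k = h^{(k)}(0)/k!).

f: a_k = 0, -8, 0, 128/3, 0, -2048/5, …
Substitute x→r, Dx→(1/r')Dx; clear ⇒ L₀.
∫: right-multiply L₀ by Dx.
L = (2 + 130·x)·Dx^2 + (1 + 2·x + 65·x^2)·Dx^3  (order 3).
h: a_k = 0, 0, -8, 16/3, 244/3, -1008/5, …
ICs: h(0) = 0, h′(0) = 0, h′′(0) = -16.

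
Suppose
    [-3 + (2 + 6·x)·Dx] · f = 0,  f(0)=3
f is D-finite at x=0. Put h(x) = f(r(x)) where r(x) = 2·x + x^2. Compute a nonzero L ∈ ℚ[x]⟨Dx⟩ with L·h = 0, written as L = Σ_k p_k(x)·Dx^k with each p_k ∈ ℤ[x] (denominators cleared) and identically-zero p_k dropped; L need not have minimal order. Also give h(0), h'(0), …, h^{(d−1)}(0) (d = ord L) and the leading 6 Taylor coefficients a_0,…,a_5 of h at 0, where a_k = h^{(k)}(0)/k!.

f: a_k = 3, 9/2, -27/8, 81/16, -1215/128, 5103/256, …
Change of var in L_f (x↦r) gives L₀.
L = (-3 - 3·x) + (1 + 6·x + 3·x^2)·Dx  (order 1).
h: a_k = 3, 9, -9, 27, -189/2, 729/2, …
ICs: h(0) = 3.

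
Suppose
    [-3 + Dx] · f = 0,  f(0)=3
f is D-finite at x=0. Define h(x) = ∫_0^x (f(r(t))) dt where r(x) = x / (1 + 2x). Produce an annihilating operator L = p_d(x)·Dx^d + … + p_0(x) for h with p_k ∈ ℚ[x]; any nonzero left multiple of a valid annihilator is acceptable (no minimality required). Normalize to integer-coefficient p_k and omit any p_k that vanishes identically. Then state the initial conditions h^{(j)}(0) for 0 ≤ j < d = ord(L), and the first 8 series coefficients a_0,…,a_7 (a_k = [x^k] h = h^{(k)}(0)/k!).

L = -3·Dx + (1 + 4·x + 4·x^2)·Dx^2  (order 2).
h: a_k = 0, 3, 9/2, -3/2, -9/8, 153/40, -519/80, 4743/560, …
ICs: h(0) = 0, h′(0) = 3.

f: a_k = 3, 9, 27/2, 27/2, 81/8, 243/40, 243/80, 729/560, …
Substitute x→r, Dx→(1/r')Dx; clear ⇒ L₀.
h=∫₀ˣh₀: take L = L₀·Dx.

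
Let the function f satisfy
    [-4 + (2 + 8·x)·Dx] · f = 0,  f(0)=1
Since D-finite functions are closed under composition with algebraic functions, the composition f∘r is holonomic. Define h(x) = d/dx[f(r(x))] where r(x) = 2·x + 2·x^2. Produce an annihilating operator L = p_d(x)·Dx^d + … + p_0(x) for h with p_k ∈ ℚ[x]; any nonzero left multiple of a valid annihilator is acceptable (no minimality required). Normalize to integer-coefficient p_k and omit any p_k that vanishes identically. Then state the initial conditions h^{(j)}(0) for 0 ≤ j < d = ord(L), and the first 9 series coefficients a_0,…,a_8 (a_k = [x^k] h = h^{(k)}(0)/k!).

f: a_k = 1, 2, -2, 4, -10, 28, -84, 264, -858, …
f∘r: x↦r, Dx↦Dx/r' in L_f ⇒ L₀.
h=h₀': d/dx-closure on L₀ ⇒ L.
L = -2 + (-1 - 10·x - 24·x^2 - 16·x^3)·Dx  (order 1).
h: a_k = 4, -8, 48, -288, 1760, -10944, 68992, -439552, 2823552, …
ICs: h(0) = 4.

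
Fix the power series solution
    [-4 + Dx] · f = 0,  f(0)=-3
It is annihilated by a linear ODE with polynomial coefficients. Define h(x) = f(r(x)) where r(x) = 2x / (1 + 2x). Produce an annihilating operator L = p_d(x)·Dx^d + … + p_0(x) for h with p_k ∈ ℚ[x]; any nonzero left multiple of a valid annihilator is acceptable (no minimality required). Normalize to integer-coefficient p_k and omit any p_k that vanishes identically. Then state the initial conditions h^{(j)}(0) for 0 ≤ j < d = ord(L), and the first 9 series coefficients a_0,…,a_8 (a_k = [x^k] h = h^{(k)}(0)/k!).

f: a_k = -3, -12, -24, -32, -32, -128/5, -256/15, -1024/105, -512/105, …
f∘r: x↦r, Dx↦Dx/r' in L_f ⇒ L₀.
L = -8 + (1 + 4·x + 4·x^2)·Dx  (order 1).
h: a_k = -3, -24, -48, 32, 64, -896/5, 2816/15, 8704/105, -80896/105, …
ICs: h(0) = -3.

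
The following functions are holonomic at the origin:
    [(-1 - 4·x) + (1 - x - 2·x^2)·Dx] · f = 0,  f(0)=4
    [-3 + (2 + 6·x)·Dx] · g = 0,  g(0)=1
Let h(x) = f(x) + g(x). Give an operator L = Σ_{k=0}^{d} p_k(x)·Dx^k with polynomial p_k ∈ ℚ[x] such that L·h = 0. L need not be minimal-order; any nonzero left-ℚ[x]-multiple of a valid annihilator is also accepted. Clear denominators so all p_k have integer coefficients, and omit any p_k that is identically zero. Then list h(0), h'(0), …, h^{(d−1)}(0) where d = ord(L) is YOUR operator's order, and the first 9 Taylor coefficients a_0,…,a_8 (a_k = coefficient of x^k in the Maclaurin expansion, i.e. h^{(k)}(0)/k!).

L = (-45 - 207·x - 306·x^2 - 360·x^3) + (33 + 174·x + 573·x^2 + 1044·x^3 + 900·x^4)·Dx + (2 - 30·x - 138·x^2 + 38·x^3 + 504·x^4 + 360·x^5)·Dx^2  (order 2).
h: a_k = 5, 11/2, 87/8, 347/16, 5227/128, 23205/256, 160819/1024, 768491/2048, 19598643/32768, …
ICs: h(0) = 5, h′(0) = 11/2.

f: a_k = 4, 4, 12, 20, 44, 84, 172, 340, 684, …
g: a_k = 1, 3/2, -9/8, 27/16, -405/128, 1701/256, -15309/1024, 72171/2048, -2814669/32768, …
L₀ := lclm(L_f,L_g); ord L₀ ≤ 1+1.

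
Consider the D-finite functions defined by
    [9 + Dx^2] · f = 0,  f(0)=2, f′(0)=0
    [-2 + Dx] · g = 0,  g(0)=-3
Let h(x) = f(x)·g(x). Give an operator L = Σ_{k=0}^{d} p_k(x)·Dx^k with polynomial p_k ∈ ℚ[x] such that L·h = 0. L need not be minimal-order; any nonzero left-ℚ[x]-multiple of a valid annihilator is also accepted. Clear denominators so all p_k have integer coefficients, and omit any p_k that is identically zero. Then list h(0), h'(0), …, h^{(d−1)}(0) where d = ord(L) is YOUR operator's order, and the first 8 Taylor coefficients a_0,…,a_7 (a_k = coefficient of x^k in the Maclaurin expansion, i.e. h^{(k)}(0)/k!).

L = 13 - 4·Dx + Dx^2  (order 2).
h: a_k = -6, -12, 15, 46, 119/4, -61/10, -407/24, -3277/420, …
ICs: h(0) = -6, h′(0) = -12.

f: a_k = 2, 0, -9, 0, 27/4, 0, -81/40, 0, …
g: a_k = -3, -6, -6, -4, -2, -4/5, -4/15, -8/105, …
L₀ := L_f ⊗_s L_g (sym. prod.), ord ≤ 2.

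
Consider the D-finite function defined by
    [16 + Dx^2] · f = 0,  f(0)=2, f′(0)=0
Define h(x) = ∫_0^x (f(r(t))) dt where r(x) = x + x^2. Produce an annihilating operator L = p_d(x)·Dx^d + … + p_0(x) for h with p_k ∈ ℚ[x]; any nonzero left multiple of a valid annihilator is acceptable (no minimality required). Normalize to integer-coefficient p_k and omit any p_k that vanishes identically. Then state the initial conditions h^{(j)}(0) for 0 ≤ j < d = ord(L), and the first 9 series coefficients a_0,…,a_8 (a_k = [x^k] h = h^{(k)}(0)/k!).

L = (16 + 96·x + 192·x^2 + 128·x^3)·Dx - 2·Dx^2 + (1 + 2·x)·Dx^3  (order 3).
h: a_k = 0, 2, 0, -16/3, -8, 16/15, 128/9, 5248/315, 32/15, …
ICs: h(0) = 0, h′(0) = 2, h′′(0) = 0.

f: a_k = 2, 0, -16, 0, 64/3, 0, -512/45, 0, 1024/315, …
f∘r: x↦r, Dx↦Dx/r' in L_f ⇒ L₀.
h=∫₀ˣh₀: take L = L₀·Dx.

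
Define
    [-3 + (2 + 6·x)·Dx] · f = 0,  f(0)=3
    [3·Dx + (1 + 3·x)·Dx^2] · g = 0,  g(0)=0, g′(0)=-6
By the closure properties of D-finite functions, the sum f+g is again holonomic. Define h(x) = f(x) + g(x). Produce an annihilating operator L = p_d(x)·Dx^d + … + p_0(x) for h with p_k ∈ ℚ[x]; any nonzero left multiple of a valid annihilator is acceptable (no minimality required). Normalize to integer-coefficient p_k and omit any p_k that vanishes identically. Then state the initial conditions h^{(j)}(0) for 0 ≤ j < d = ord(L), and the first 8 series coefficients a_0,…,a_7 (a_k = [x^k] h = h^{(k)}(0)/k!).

L = 9·Dx + (15 + 45·x)·Dx^2 + (2 + 12·x + 18·x^2)·Dx^3  (order 3).
h: a_k = 3, -3/2, 45/8, -207/16, 3969/128, -98901/1280, 202905/1024, -7442361/14336, …
ICs: h(0) = 3, h′(0) = -3/2, h′′(0) = 45/4.

f: a_k = 3, 9/2, -27/8, 81/16, -1215/128, 5103/256, -45927/1024, 216513/2048, …
g: a_k = 0, -6, 9, -18, 81/2, -486/5, 243, -4374/7, …
f+g: L₀ = lclm(L_f,L_g), ord ≤ 1+2.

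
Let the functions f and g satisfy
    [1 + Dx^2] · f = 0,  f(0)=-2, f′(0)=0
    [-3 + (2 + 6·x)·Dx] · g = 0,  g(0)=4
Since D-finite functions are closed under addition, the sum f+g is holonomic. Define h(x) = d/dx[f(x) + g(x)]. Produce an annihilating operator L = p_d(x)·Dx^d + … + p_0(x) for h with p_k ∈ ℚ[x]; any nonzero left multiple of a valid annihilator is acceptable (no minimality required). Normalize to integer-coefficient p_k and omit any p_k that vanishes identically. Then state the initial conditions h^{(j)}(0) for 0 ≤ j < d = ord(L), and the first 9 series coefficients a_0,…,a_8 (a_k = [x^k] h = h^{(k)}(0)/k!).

L = (-417 - 72·x - 108·x^2) + (-62 - 234·x - 216·x^2 - 216·x^3)·Dx + (-417 - 72·x - 108·x^2)·Dx^2 + (-62 - 234·x - 216·x^2 - 216·x^3)·Dx^3  (order 3).
h: a_k = 6, -7, 81/4, -1223/24, 8505/64, -688873/1920, 505197/512, -886620863/322560, 126660105/16384, …
ICs: h(0) = 6, h′(0) = -7, h′′(0) = 81/2.

f: a_k = -2, 0, 1, 0, -1/12, 0, 1/360, 0, -1/20160, …
g: a_k = 4, 6, -9/2, 27/4, -405/32, 1701/64, -15309/256, 72171/512, -2814669/8192, …
f+g: L₀ = lclm(L_f,L_g), ord ≤ 2+1.
h₀' ⇒ L via d/dx closure of L₀.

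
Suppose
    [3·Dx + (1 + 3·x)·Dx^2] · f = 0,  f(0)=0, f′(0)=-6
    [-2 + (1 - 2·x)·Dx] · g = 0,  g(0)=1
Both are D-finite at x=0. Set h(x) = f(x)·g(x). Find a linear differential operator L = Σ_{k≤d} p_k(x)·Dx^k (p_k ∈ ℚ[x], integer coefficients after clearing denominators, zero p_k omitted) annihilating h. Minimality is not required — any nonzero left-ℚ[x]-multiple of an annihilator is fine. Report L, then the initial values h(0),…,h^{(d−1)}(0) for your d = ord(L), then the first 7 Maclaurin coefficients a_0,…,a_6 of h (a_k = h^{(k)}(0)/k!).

L = 6 + (1 + 18·x)·Dx + (-1 - x + 6·x^2)·Dx^2  (order 2).
h: a_k = 0, -6, -3, -24, -15/2, -561/5, 93/5, …
ICs: h(0) = 0, h′(0) = -6.

f: a_k = 0, -6, 9, -18, 81/2, -486/5, 243, …
g: a_k = 1, 2, 4, 8, 16, 32, 64, …
Product ⇒ symmetric product L₀, ord ≤ 2.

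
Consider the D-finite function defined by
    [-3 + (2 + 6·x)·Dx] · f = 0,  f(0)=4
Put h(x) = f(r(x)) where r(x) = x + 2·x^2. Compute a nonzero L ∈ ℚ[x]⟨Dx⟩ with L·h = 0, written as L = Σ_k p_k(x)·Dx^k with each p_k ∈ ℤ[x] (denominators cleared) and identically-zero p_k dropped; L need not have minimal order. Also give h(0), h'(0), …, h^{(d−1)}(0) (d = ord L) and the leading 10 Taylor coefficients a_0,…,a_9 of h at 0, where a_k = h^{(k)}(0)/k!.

L = (-3 - 12·x) + (2 + 6·x + 12·x^2)·Dx  (order 1).
h: a_k = 4, 6, 15/2, -45/4, 315/32, 405/64, -11205/256, 41715/512, -282285/8192, -3928095/16384, …
ICs: h(0) = 4.

f: a_k = 4, 6, -9/2, 27/4, -405/32, 1701/64, -15309/256, 72171/512, -2814669/8192, 14073345/16384, …
h₀=f(r): pull back L_f along r ⇒ L₀.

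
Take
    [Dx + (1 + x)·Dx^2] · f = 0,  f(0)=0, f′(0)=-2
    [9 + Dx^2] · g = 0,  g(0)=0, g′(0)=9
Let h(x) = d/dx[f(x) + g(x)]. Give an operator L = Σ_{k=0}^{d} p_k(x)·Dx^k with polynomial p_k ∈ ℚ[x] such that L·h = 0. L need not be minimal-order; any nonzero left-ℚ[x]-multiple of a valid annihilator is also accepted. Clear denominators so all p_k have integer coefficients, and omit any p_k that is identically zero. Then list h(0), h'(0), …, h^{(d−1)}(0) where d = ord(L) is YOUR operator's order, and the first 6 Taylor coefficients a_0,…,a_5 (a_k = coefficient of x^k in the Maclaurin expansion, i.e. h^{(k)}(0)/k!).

f: a_k = 0, -2, 1, -2/3, 1/2, -2/5, …
g: a_k = 0, 9, 0, -27/2, 0, 243/40, …
Sum ⇒ L₀ = lclm(L_f,L_g) in ℚ(x)⟨Dx⟩.
h=h₀': d/dx-closure on L₀ ⇒ L.
L = (135 + 162·x + 81·x^2) + (99 + 261·x + 243·x^2 + 81·x^3)·Dx + (15 + 18·x + 9·x^2)·Dx^2 + (11 + 29·x + 27·x^2 + 9·x^3)·Dx^3  (order 3).
h: a_k = 7, 2, -85/2, 2, 227/8, 2, …
ICs: h(0) = 7, h′(0) = 2, h′′(0) = -85.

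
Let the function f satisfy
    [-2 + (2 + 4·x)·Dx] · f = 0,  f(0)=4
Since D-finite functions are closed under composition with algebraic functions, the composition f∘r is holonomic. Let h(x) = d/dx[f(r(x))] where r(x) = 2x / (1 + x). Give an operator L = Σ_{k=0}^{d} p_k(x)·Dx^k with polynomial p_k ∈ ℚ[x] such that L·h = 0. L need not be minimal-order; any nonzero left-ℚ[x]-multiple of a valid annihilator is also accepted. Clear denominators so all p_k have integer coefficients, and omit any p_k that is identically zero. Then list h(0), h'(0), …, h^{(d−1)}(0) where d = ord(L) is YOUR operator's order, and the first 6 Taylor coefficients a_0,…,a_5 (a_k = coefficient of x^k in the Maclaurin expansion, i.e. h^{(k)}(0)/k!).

L = (-4 - 10·x) + (-1 - 6·x - 5·x^2)·Dx  (order 1).
h: a_k = 8, -32, 120, -480, 2040, -9024, …
ICs: h(0) = 8.

f: a_k = 4, 4, -2, 2, -5/2, 7/2, …
L₀ from L_f via x↦r, Dx↦r'^{-1}Dx.
h=h₀': d/dx-closure on L₀ ⇒ L.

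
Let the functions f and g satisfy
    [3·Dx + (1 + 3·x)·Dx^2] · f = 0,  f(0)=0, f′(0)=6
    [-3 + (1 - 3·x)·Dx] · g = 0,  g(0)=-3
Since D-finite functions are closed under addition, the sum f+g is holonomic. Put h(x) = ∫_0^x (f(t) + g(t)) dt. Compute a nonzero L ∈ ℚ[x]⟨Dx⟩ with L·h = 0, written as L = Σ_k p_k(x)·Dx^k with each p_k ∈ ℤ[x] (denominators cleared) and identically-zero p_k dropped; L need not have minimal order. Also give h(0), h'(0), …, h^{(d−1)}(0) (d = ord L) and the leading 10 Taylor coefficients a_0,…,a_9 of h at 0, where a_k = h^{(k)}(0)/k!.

L = (-30 - 18·x)·Dx^2 + (-4 - 48·x - 36·x^2)·Dx^3 + (1 + x - 9·x^2 - 9·x^3)·Dx^4  (order 4).
h: a_k = 0, -3, -3/2, -12, -63/4, -567/10, -1053/10, -2430/7, -41553/56, -9477/4, …
ICs: h(0) = 0, h′(0) = -3, h′′(0) = -3, h′′′(0) = -72.

f: a_k = 0, 6, -9, 18, -81/2, 486/5, -243, 4374/7, -6561/4, 4374, …
g: a_k = -3, -9, -27, -81, -243, -729, -2187, -6561, -19683, -59049, …
L₀ := lclm(L_f,L_g); ord L₀ ≤ 2+1.
Integrate: L := L₀·Dx.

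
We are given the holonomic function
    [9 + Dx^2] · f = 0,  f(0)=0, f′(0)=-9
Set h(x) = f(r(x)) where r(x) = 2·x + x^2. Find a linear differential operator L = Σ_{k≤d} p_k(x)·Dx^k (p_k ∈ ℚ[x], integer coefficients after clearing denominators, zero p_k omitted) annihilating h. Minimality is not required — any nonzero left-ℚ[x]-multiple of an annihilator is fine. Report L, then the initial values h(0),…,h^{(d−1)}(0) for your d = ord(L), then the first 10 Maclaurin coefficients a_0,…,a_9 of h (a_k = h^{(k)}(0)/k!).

f: a_k = 0, -9, 0, 27/2, 0, -243/40, 0, 729/560, 0, -729/4480, …
Change of var in L_f (x↦r) gives L₀.
L = (36 + 108·x + 108·x^2 + 36·x^3) - Dx + (1 + x)·Dx^2  (order 2).
h: a_k = 0, -18, -9, 108, 162, -567/5, -945/2, -11178/35, 1701/5, 102303/140, …
ICs: h(0) = 0, h′(0) = -18.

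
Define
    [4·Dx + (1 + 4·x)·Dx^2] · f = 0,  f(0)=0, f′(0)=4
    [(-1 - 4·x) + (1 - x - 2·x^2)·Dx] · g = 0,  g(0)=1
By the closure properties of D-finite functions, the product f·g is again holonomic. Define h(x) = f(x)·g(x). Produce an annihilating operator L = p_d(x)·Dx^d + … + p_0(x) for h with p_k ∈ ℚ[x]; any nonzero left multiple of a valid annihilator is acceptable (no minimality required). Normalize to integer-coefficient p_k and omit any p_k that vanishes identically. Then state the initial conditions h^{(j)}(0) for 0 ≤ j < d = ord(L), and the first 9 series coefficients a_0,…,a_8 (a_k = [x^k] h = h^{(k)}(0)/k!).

f: a_k = 0, 4, -8, 64/3, -64, 1024/5, -2048/3, 16384/7, -8192, …
g: a_k = 1, 1, 3, 5, 11, 21, 43, 85, 171, …
f·g: L₀ = L_f ⊗_s L_g, ord ≤ 2·1.
L = (8 + 32·x) + (-2 + 20·x + 40·x^2)·Dx + (-1 - 3·x + 6·x^2 + 8·x^3)·Dx^2  (order 2).
h: a_k = 0, 4, -4, 76/3, -140/3, 1044/5, -2836/5, 76684/35, -49948/7, …
ICs: h(0) = 0, h′(0) = 4.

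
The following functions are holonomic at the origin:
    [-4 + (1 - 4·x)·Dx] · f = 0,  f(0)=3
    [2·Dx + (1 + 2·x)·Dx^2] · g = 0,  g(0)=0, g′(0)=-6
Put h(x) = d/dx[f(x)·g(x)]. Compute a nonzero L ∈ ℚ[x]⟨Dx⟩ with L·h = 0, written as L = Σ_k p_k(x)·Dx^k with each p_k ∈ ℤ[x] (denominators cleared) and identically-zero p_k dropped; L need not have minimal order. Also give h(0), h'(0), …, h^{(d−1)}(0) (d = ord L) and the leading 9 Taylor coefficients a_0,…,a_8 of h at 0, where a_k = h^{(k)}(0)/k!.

L = 32 + (8 + 40·x)·Dx + (-1 + 2·x + 8·x^2)·Dx^2  (order 2).
h: a_k = -18, -108, -720, -3696, -18768, -447552/5, -2094336/5, -66938112/35, -301382784/35, …
ICs: h(0) = -18, h′(0) = -108.

f: a_k = 3, 12, 48, 192, 768, 3072, 12288, 49152, 196608, …
g: a_k = 0, -6, 6, -8, 12, -96/5, 32, -384/7, 96, …
Product ⇒ symmetric product L₀, ord ≤ 2.
h=h₀': d/dx-closure on L₀ ⇒ L.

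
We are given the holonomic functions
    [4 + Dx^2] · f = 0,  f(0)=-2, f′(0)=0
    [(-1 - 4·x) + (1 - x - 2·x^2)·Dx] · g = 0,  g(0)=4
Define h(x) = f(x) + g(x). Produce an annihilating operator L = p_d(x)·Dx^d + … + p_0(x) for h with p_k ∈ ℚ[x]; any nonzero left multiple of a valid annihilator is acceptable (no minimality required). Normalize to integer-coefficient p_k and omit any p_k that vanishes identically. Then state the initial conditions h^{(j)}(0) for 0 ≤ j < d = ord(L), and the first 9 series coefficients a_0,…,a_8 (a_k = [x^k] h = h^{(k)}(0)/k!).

L = (-68 - 304·x - 200·x^2 - 320·x^3 - 160·x^4 - 128·x^5) + (20 - 12·x - 24·x^2 - 8·x^3 - 48·x^4 - 96·x^5 - 64·x^6)·Dx + (-17 - 76·x - 50·x^2 - 80·x^3 - 40·x^4 - 32·x^5)·Dx^2 + (5 - 3·x - 6·x^2 - 2·x^3 - 12·x^4 - 24·x^5 - 16·x^6)·Dx^3  (order 3).
h: a_k = 2, 4, 16, 20, 128/3, 84, 7748/45, 340, 215456/315, …
ICs: h(0) = 2, h′(0) = 4, h′′(0) = 32.

f: a_k = -2, 0, 4, 0, -4/3, 0, 8/45, 0, -4/315, …
g: a_k = 4, 4, 12, 20, 44, 84, 172, 340, 684, …
L₀ := lclm(L_f,L_g); ord L₀ ≤ 2+1.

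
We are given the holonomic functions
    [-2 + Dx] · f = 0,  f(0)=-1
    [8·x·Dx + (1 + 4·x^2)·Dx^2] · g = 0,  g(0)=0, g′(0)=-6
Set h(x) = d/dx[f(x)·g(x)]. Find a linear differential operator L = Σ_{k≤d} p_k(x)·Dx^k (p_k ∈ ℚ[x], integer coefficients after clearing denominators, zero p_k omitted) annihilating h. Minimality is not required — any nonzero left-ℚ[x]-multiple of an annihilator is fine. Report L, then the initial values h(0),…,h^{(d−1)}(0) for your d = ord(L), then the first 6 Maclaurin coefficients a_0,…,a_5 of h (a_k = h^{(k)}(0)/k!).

L = (4 + 40·x - 48·x^2 + 32·x^3) + (-24·x + 32·x^2 - 32·x^3)·Dx + (-1 + 2·x - 4·x^2 + 8·x^3)·Dx^2  (order 2).
h: a_k = 6, 24, 12, -32, 36, 176, …
ICs: h(0) = 6, h′(0) = 24.

f: a_k = -1, -2, -2, -4/3, -2/3, -4/15, …
g: a_k = 0, -6, 0, 8, 0, -96/5, …
h₀=f·g: eliminate ⇒ L₀, order ≤ 1·2.
h₀' ⇒ L via d/dx closure of L₀.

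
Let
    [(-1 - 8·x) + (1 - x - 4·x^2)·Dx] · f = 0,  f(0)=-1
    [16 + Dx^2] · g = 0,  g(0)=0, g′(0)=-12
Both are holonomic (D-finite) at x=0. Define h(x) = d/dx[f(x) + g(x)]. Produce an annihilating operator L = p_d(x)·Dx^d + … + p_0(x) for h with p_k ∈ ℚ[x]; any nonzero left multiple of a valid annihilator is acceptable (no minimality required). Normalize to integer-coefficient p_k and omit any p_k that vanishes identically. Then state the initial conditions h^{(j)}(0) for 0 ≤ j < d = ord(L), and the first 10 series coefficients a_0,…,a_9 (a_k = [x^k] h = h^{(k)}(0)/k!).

f: a_k = -1, -1, -5, -9, -29, -65, -181, -441, -1165, -2929, …
g: a_k = 0, -12, 0, 32, 0, -128/5, 0, 1024/105, 0, -2048/945, …
Weyl lclm of L_f,L_g ⇒ L₀ (ord ≤ 3).
h₀' ⇒ L via d/dx closure of L₀.
L = (6848 + 35072·x + 150784·x^2 + 87040·x^3 + 204800·x^4 + 147456·x^5 + 196608·x^6) + (-560 - 4048·x + 5184·x^2 + 13952·x^3 + 2560·x^4 + 18432·x^5 + 57344·x^6 + 65536·x^7)·Dx + (428 + 2192·x + 9424·x^2 + 5440·x^3 + 12800·x^4 + 9216·x^5 + 12288·x^6)·Dx^2 + (-35 - 253·x + 324·x^2 + 872·x^3 + 160·x^4 + 1152·x^5 + 3584·x^6 + 4096·x^7)·Dx^3  (order 3).
h: a_k = -13, -10, 69, -116, -453, -1086, -45281/15, -9320, -2769953/105, -75890, …
ICs: h(0) = -13, h′(0) = -10, h′′(0) = 138.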